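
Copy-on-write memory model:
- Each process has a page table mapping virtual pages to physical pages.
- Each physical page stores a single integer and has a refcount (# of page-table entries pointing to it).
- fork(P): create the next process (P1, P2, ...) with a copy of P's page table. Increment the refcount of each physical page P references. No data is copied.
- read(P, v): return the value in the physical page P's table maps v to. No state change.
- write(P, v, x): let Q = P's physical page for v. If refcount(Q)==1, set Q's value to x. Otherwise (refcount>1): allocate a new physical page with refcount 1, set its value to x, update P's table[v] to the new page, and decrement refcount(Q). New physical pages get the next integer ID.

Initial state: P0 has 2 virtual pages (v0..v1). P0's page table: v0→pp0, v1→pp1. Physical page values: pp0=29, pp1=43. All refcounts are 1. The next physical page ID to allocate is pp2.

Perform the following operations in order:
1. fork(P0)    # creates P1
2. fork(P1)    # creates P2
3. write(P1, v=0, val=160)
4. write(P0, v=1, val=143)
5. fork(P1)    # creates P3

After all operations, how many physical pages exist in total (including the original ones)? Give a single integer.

Answer: 4

Derivation:
Op 1: fork(P0) -> P1. 2 ppages; refcounts: pp0:2 pp1:2
Op 2: fork(P1) -> P2. 2 ppages; refcounts: pp0:3 pp1:3
Op 3: write(P1, v0, 160). refcount(pp0)=3>1 -> COPY to pp2. 3 ppages; refcounts: pp0:2 pp1:3 pp2:1
Op 4: write(P0, v1, 143). refcount(pp1)=3>1 -> COPY to pp3. 4 ppages; refcounts: pp0:2 pp1:2 pp2:1 pp3:1
Op 5: fork(P1) -> P3. 4 ppages; refcounts: pp0:2 pp1:3 pp2:2 pp3:1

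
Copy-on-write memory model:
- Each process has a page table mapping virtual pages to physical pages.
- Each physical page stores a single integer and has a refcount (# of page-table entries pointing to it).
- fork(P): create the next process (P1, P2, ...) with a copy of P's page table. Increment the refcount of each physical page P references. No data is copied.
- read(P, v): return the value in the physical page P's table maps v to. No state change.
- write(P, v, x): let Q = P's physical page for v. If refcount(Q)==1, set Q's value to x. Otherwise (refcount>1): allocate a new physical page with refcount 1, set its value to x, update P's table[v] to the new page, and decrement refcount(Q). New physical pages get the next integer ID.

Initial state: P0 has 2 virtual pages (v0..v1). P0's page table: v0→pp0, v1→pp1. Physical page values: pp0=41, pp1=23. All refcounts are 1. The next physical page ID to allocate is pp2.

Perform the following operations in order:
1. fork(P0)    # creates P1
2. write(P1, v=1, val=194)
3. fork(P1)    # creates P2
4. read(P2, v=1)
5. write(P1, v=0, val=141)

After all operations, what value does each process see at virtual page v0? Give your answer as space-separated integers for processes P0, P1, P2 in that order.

Op 1: fork(P0) -> P1. 2 ppages; refcounts: pp0:2 pp1:2
Op 2: write(P1, v1, 194). refcount(pp1)=2>1 -> COPY to pp2. 3 ppages; refcounts: pp0:2 pp1:1 pp2:1
Op 3: fork(P1) -> P2. 3 ppages; refcounts: pp0:3 pp1:1 pp2:2
Op 4: read(P2, v1) -> 194. No state change.
Op 5: write(P1, v0, 141). refcount(pp0)=3>1 -> COPY to pp3. 4 ppages; refcounts: pp0:2 pp1:1 pp2:2 pp3:1
P0: v0 -> pp0 = 41
P1: v0 -> pp3 = 141
P2: v0 -> pp0 = 41

Answer: 41 141 41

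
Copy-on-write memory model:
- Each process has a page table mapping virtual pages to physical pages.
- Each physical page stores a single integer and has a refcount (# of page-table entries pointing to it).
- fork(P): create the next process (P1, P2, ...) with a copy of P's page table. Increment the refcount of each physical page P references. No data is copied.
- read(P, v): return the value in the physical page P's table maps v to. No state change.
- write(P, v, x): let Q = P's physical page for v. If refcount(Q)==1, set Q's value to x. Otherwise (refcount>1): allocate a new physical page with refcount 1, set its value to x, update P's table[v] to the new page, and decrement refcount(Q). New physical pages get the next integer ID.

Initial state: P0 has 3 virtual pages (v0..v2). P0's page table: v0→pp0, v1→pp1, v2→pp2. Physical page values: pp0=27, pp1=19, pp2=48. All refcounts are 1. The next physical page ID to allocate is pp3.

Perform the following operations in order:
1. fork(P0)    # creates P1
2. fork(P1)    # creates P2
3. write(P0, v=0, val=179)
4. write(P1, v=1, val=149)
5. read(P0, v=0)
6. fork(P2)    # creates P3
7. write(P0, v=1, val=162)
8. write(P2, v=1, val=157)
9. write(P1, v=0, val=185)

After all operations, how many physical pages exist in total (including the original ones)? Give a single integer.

Answer: 8

Derivation:
Op 1: fork(P0) -> P1. 3 ppages; refcounts: pp0:2 pp1:2 pp2:2
Op 2: fork(P1) -> P2. 3 ppages; refcounts: pp0:3 pp1:3 pp2:3
Op 3: write(P0, v0, 179). refcount(pp0)=3>1 -> COPY to pp3. 4 ppages; refcounts: pp0:2 pp1:3 pp2:3 pp3:1
Op 4: write(P1, v1, 149). refcount(pp1)=3>1 -> COPY to pp4. 5 ppages; refcounts: pp0:2 pp1:2 pp2:3 pp3:1 pp4:1
Op 5: read(P0, v0) -> 179. No state change.
Op 6: fork(P2) -> P3. 5 ppages; refcounts: pp0:3 pp1:3 pp2:4 pp3:1 pp4:1
Op 7: write(P0, v1, 162). refcount(pp1)=3>1 -> COPY to pp5. 6 ppages; refcounts: pp0:3 pp1:2 pp2:4 pp3:1 pp4:1 pp5:1
Op 8: write(P2, v1, 157). refcount(pp1)=2>1 -> COPY to pp6. 7 ppages; refcounts: pp0:3 pp1:1 pp2:4 pp3:1 pp4:1 pp5:1 pp6:1
Op 9: write(P1, v0, 185). refcount(pp0)=3>1 -> COPY to pp7. 8 ppages; refcounts: pp0:2 pp1:1 pp2:4 pp3:1 pp4:1 pp5:1 pp6:1 pp7:1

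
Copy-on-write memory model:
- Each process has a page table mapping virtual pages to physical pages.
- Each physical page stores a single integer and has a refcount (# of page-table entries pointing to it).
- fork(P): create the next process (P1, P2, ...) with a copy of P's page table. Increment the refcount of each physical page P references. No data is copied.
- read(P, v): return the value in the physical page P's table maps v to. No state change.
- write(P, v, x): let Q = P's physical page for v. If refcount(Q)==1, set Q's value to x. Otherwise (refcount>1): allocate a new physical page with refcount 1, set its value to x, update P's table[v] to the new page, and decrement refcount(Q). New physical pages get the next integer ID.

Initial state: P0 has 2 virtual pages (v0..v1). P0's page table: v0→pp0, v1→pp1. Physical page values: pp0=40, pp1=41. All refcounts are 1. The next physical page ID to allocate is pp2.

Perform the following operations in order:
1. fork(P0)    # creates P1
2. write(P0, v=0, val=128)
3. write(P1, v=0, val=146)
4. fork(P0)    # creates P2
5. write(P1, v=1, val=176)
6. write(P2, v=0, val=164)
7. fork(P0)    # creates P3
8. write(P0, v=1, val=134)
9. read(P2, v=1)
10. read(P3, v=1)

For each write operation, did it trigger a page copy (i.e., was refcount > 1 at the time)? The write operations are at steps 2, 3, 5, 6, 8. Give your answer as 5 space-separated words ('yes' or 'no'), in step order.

Op 1: fork(P0) -> P1. 2 ppages; refcounts: pp0:2 pp1:2
Op 2: write(P0, v0, 128). refcount(pp0)=2>1 -> COPY to pp2. 3 ppages; refcounts: pp0:1 pp1:2 pp2:1
Op 3: write(P1, v0, 146). refcount(pp0)=1 -> write in place. 3 ppages; refcounts: pp0:1 pp1:2 pp2:1
Op 4: fork(P0) -> P2. 3 ppages; refcounts: pp0:1 pp1:3 pp2:2
Op 5: write(P1, v1, 176). refcount(pp1)=3>1 -> COPY to pp3. 4 ppages; refcounts: pp0:1 pp1:2 pp2:2 pp3:1
Op 6: write(P2, v0, 164). refcount(pp2)=2>1 -> COPY to pp4. 5 ppages; refcounts: pp0:1 pp1:2 pp2:1 pp3:1 pp4:1
Op 7: fork(P0) -> P3. 5 ppages; refcounts: pp0:1 pp1:3 pp2:2 pp3:1 pp4:1
Op 8: write(P0, v1, 134). refcount(pp1)=3>1 -> COPY to pp5. 6 ppages; refcounts: pp0:1 pp1:2 pp2:2 pp3:1 pp4:1 pp5:1
Op 9: read(P2, v1) -> 41. No state change.
Op 10: read(P3, v1) -> 41. No state change.

yes no yes yes yes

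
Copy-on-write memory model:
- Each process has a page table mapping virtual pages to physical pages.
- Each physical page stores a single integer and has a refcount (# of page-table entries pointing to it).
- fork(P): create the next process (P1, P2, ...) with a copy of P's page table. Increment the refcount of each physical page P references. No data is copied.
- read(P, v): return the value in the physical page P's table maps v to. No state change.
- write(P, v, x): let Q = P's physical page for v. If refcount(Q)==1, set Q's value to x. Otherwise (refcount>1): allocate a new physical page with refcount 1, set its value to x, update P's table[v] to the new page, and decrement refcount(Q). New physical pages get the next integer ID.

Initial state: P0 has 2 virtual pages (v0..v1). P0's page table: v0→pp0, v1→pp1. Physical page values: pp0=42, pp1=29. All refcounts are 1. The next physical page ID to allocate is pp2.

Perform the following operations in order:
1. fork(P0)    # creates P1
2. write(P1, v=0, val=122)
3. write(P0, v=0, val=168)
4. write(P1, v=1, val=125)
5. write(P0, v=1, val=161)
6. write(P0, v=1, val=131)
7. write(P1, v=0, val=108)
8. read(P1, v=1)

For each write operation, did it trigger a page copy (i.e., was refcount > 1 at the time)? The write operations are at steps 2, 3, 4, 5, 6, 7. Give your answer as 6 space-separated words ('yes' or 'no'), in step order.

Op 1: fork(P0) -> P1. 2 ppages; refcounts: pp0:2 pp1:2
Op 2: write(P1, v0, 122). refcount(pp0)=2>1 -> COPY to pp2. 3 ppages; refcounts: pp0:1 pp1:2 pp2:1
Op 3: write(P0, v0, 168). refcount(pp0)=1 -> write in place. 3 ppages; refcounts: pp0:1 pp1:2 pp2:1
Op 4: write(P1, v1, 125). refcount(pp1)=2>1 -> COPY to pp3. 4 ppages; refcounts: pp0:1 pp1:1 pp2:1 pp3:1
Op 5: write(P0, v1, 161). refcount(pp1)=1 -> write in place. 4 ppages; refcounts: pp0:1 pp1:1 pp2:1 pp3:1
Op 6: write(P0, v1, 131). refcount(pp1)=1 -> write in place. 4 ppages; refcounts: pp0:1 pp1:1 pp2:1 pp3:1
Op 7: write(P1, v0, 108). refcount(pp2)=1 -> write in place. 4 ppages; refcounts: pp0:1 pp1:1 pp2:1 pp3:1
Op 8: read(P1, v1) -> 125. No state change.

yes no yes no no no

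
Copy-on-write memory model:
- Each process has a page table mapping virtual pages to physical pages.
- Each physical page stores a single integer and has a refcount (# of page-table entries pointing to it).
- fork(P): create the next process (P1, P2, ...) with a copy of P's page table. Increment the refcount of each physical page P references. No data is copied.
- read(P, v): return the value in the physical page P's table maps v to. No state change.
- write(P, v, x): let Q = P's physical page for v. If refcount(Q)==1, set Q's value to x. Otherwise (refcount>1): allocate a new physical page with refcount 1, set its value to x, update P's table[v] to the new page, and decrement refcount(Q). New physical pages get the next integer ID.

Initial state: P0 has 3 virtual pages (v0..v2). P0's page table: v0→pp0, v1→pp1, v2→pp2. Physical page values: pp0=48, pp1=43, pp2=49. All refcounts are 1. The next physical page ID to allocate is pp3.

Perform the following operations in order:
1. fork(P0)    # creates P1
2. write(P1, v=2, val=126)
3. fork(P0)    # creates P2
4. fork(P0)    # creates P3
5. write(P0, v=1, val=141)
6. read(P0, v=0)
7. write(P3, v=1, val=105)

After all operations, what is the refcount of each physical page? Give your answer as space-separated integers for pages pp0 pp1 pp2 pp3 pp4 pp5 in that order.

Op 1: fork(P0) -> P1. 3 ppages; refcounts: pp0:2 pp1:2 pp2:2
Op 2: write(P1, v2, 126). refcount(pp2)=2>1 -> COPY to pp3. 4 ppages; refcounts: pp0:2 pp1:2 pp2:1 pp3:1
Op 3: fork(P0) -> P2. 4 ppages; refcounts: pp0:3 pp1:3 pp2:2 pp3:1
Op 4: fork(P0) -> P3. 4 ppages; refcounts: pp0:4 pp1:4 pp2:3 pp3:1
Op 5: write(P0, v1, 141). refcount(pp1)=4>1 -> COPY to pp4. 5 ppages; refcounts: pp0:4 pp1:3 pp2:3 pp3:1 pp4:1
Op 6: read(P0, v0) -> 48. No state change.
Op 7: write(P3, v1, 105). refcount(pp1)=3>1 -> COPY to pp5. 6 ppages; refcounts: pp0:4 pp1:2 pp2:3 pp3:1 pp4:1 pp5:1

Answer: 4 2 3 1 1 1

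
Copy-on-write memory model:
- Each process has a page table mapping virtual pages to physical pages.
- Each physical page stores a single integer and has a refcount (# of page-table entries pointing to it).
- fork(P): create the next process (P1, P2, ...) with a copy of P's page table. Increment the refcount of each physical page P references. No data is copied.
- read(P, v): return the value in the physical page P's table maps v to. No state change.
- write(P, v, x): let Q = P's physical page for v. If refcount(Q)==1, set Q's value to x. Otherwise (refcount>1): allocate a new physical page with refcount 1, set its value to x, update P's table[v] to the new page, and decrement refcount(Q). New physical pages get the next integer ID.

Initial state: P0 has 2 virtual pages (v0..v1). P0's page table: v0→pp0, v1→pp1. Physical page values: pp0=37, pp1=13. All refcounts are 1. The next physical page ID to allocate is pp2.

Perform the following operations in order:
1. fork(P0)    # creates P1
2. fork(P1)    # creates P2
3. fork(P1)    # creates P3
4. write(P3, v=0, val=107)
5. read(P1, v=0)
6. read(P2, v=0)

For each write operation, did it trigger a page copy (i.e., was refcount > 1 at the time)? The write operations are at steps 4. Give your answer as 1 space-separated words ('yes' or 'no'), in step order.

Op 1: fork(P0) -> P1. 2 ppages; refcounts: pp0:2 pp1:2
Op 2: fork(P1) -> P2. 2 ppages; refcounts: pp0:3 pp1:3
Op 3: fork(P1) -> P3. 2 ppages; refcounts: pp0:4 pp1:4
Op 4: write(P3, v0, 107). refcount(pp0)=4>1 -> COPY to pp2. 3 ppages; refcounts: pp0:3 pp1:4 pp2:1
Op 5: read(P1, v0) -> 37. No state change.
Op 6: read(P2, v0) -> 37. No state change.

yes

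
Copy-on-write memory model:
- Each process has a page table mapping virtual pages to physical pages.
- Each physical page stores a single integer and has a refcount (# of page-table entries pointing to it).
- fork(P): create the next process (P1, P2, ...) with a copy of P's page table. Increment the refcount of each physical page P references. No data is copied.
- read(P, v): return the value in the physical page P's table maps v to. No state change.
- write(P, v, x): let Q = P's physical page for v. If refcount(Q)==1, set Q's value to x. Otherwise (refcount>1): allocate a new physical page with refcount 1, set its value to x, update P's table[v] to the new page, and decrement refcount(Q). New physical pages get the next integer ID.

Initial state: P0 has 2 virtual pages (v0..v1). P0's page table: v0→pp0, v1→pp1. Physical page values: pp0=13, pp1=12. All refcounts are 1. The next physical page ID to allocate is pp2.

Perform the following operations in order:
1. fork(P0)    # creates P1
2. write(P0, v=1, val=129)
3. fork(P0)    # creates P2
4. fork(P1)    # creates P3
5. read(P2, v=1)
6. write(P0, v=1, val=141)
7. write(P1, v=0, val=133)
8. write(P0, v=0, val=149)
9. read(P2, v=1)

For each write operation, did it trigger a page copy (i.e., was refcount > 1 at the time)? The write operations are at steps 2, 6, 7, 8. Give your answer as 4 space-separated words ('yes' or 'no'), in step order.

Op 1: fork(P0) -> P1. 2 ppages; refcounts: pp0:2 pp1:2
Op 2: write(P0, v1, 129). refcount(pp1)=2>1 -> COPY to pp2. 3 ppages; refcounts: pp0:2 pp1:1 pp2:1
Op 3: fork(P0) -> P2. 3 ppages; refcounts: pp0:3 pp1:1 pp2:2
Op 4: fork(P1) -> P3. 3 ppages; refcounts: pp0:4 pp1:2 pp2:2
Op 5: read(P2, v1) -> 129. No state change.
Op 6: write(P0, v1, 141). refcount(pp2)=2>1 -> COPY to pp3. 4 ppages; refcounts: pp0:4 pp1:2 pp2:1 pp3:1
Op 7: write(P1, v0, 133). refcount(pp0)=4>1 -> COPY to pp4. 5 ppages; refcounts: pp0:3 pp1:2 pp2:1 pp3:1 pp4:1
Op 8: write(P0, v0, 149). refcount(pp0)=3>1 -> COPY to pp5. 6 ppages; refcounts: pp0:2 pp1:2 pp2:1 pp3:1 pp4:1 pp5:1
Op 9: read(P2, v1) -> 129. No state change.

yes yes yes yes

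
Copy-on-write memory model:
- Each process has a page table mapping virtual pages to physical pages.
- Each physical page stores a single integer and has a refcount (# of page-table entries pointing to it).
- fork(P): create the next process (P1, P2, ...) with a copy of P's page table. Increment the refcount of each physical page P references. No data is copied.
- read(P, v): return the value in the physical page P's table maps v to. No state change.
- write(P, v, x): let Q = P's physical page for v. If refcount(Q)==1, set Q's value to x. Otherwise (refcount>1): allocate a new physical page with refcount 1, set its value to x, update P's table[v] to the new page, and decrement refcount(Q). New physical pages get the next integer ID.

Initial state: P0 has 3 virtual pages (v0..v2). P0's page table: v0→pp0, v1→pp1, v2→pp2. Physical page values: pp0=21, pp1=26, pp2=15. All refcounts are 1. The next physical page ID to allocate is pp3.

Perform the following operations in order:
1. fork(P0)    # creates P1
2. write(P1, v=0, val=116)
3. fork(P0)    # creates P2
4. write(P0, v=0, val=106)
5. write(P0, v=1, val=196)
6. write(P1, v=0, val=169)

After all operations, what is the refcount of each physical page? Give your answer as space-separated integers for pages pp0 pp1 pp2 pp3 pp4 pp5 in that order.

Op 1: fork(P0) -> P1. 3 ppages; refcounts: pp0:2 pp1:2 pp2:2
Op 2: write(P1, v0, 116). refcount(pp0)=2>1 -> COPY to pp3. 4 ppages; refcounts: pp0:1 pp1:2 pp2:2 pp3:1
Op 3: fork(P0) -> P2. 4 ppages; refcounts: pp0:2 pp1:3 pp2:3 pp3:1
Op 4: write(P0, v0, 106). refcount(pp0)=2>1 -> COPY to pp4. 5 ppages; refcounts: pp0:1 pp1:3 pp2:3 pp3:1 pp4:1
Op 5: write(P0, v1, 196). refcount(pp1)=3>1 -> COPY to pp5. 6 ppages; refcounts: pp0:1 pp1:2 pp2:3 pp3:1 pp4:1 pp5:1
Op 6: write(P1, v0, 169). refcount(pp3)=1 -> write in place. 6 ppages; refcounts: pp0:1 pp1:2 pp2:3 pp3:1 pp4:1 pp5:1

Answer: 1 2 3 1 1 1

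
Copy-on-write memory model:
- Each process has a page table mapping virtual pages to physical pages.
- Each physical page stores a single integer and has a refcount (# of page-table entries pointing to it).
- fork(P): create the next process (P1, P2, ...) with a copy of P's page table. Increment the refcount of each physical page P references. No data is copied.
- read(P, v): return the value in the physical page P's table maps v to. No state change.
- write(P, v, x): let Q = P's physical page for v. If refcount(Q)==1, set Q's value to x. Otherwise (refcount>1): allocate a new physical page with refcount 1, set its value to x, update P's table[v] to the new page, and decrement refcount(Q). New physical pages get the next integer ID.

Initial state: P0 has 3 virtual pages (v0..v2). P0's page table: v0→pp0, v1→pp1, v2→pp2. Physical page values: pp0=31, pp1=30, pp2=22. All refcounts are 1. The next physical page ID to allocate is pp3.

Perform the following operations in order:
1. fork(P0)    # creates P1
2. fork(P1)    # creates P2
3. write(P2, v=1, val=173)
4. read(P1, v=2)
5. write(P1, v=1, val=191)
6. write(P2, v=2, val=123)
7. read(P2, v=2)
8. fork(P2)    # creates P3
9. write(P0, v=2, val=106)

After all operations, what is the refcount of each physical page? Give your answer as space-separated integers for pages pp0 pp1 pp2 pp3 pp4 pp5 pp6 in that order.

Answer: 4 1 1 2 1 2 1

Derivation:
Op 1: fork(P0) -> P1. 3 ppages; refcounts: pp0:2 pp1:2 pp2:2
Op 2: fork(P1) -> P2. 3 ppages; refcounts: pp0:3 pp1:3 pp2:3
Op 3: write(P2, v1, 173). refcount(pp1)=3>1 -> COPY to pp3. 4 ppages; refcounts: pp0:3 pp1:2 pp2:3 pp3:1
Op 4: read(P1, v2) -> 22. No state change.
Op 5: write(P1, v1, 191). refcount(pp1)=2>1 -> COPY to pp4. 5 ppages; refcounts: pp0:3 pp1:1 pp2:3 pp3:1 pp4:1
Op 6: write(P2, v2, 123). refcount(pp2)=3>1 -> COPY to pp5. 6 ppages; refcounts: pp0:3 pp1:1 pp2:2 pp3:1 pp4:1 pp5:1
Op 7: read(P2, v2) -> 123. No state change.
Op 8: fork(P2) -> P3. 6 ppages; refcounts: pp0:4 pp1:1 pp2:2 pp3:2 pp4:1 pp5:2
Op 9: write(P0, v2, 106). refcount(pp2)=2>1 -> COPY to pp6. 7 ppages; refcounts: pp0:4 pp1:1 pp2:1 pp3:2 pp4:1 pp5:2 pp6:1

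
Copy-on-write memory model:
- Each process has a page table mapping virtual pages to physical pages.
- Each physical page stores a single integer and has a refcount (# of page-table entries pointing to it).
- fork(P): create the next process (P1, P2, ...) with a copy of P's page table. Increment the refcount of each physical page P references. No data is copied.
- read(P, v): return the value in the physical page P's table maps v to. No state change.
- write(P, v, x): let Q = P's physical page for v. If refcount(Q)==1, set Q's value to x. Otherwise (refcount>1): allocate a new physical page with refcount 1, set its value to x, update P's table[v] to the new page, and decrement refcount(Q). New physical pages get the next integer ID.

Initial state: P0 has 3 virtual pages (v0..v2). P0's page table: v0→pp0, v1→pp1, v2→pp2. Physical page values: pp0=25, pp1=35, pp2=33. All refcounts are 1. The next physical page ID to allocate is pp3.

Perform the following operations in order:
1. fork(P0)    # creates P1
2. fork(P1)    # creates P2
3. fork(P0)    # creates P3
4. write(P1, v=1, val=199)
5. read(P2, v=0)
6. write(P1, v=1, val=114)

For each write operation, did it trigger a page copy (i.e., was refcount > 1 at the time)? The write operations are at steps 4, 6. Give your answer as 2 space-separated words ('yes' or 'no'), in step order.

Op 1: fork(P0) -> P1. 3 ppages; refcounts: pp0:2 pp1:2 pp2:2
Op 2: fork(P1) -> P2. 3 ppages; refcounts: pp0:3 pp1:3 pp2:3
Op 3: fork(P0) -> P3. 3 ppages; refcounts: pp0:4 pp1:4 pp2:4
Op 4: write(P1, v1, 199). refcount(pp1)=4>1 -> COPY to pp3. 4 ppages; refcounts: pp0:4 pp1:3 pp2:4 pp3:1
Op 5: read(P2, v0) -> 25. No state change.
Op 6: write(P1, v1, 114). refcount(pp3)=1 -> write in place. 4 ppages; refcounts: pp0:4 pp1:3 pp2:4 pp3:1

yes no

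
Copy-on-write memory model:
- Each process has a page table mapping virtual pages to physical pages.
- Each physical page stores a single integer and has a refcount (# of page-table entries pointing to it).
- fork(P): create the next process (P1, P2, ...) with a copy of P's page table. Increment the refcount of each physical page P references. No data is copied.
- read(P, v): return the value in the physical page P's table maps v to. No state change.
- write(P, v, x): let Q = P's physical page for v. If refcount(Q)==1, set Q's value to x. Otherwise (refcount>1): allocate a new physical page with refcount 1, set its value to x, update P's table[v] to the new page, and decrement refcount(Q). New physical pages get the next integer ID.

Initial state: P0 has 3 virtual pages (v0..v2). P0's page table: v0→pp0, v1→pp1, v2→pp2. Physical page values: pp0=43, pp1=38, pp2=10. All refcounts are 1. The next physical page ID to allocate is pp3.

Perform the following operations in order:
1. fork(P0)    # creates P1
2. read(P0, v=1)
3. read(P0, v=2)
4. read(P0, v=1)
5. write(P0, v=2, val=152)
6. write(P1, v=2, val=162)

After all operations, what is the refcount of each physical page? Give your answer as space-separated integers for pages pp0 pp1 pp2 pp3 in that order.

Answer: 2 2 1 1

Derivation:
Op 1: fork(P0) -> P1. 3 ppages; refcounts: pp0:2 pp1:2 pp2:2
Op 2: read(P0, v1) -> 38. No state change.
Op 3: read(P0, v2) -> 10. No state change.
Op 4: read(P0, v1) -> 38. No state change.
Op 5: write(P0, v2, 152). refcount(pp2)=2>1 -> COPY to pp3. 4 ppages; refcounts: pp0:2 pp1:2 pp2:1 pp3:1
Op 6: write(P1, v2, 162). refcount(pp2)=1 -> write in place. 4 ppages; refcounts: pp0:2 pp1:2 pp2:1 pp3:1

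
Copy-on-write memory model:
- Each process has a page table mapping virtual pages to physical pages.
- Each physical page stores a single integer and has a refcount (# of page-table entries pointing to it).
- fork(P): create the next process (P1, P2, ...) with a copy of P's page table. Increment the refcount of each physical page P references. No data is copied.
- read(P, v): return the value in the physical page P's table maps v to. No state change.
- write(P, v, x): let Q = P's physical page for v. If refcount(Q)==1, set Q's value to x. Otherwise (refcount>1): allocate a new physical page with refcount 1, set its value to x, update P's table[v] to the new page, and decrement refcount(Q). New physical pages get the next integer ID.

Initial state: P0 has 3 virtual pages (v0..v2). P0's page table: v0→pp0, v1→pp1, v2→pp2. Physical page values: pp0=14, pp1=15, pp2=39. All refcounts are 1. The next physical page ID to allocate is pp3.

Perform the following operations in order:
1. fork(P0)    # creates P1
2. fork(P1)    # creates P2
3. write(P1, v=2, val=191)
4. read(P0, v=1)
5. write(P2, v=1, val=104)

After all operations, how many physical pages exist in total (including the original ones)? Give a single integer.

Op 1: fork(P0) -> P1. 3 ppages; refcounts: pp0:2 pp1:2 pp2:2
Op 2: fork(P1) -> P2. 3 ppages; refcounts: pp0:3 pp1:3 pp2:3
Op 3: write(P1, v2, 191). refcount(pp2)=3>1 -> COPY to pp3. 4 ppages; refcounts: pp0:3 pp1:3 pp2:2 pp3:1
Op 4: read(P0, v1) -> 15. No state change.
Op 5: write(P2, v1, 104). refcount(pp1)=3>1 -> COPY to pp4. 5 ppages; refcounts: pp0:3 pp1:2 pp2:2 pp3:1 pp4:1

Answer: 5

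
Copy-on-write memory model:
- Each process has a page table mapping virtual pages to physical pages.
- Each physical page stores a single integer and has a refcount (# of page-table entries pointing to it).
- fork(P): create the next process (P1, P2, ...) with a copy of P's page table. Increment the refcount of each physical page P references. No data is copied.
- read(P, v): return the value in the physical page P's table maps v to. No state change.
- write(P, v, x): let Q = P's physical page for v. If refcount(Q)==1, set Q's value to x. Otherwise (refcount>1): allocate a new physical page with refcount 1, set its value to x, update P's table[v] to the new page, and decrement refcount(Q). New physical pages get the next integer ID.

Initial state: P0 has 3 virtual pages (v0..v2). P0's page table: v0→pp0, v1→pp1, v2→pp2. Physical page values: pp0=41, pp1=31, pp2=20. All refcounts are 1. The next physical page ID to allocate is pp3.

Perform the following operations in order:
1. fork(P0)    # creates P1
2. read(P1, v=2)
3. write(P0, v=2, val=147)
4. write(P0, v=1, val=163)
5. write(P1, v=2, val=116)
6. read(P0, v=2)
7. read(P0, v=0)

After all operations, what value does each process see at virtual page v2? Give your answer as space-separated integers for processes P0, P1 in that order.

Answer: 147 116

Derivation:
Op 1: fork(P0) -> P1. 3 ppages; refcounts: pp0:2 pp1:2 pp2:2
Op 2: read(P1, v2) -> 20. No state change.
Op 3: write(P0, v2, 147). refcount(pp2)=2>1 -> COPY to pp3. 4 ppages; refcounts: pp0:2 pp1:2 pp2:1 pp3:1
Op 4: write(P0, v1, 163). refcount(pp1)=2>1 -> COPY to pp4. 5 ppages; refcounts: pp0:2 pp1:1 pp2:1 pp3:1 pp4:1
Op 5: write(P1, v2, 116). refcount(pp2)=1 -> write in place. 5 ppages; refcounts: pp0:2 pp1:1 pp2:1 pp3:1 pp4:1
Op 6: read(P0, v2) -> 147. No state change.
Op 7: read(P0, v0) -> 41. No state change.
P0: v2 -> pp3 = 147
P1: v2 -> pp2 = 116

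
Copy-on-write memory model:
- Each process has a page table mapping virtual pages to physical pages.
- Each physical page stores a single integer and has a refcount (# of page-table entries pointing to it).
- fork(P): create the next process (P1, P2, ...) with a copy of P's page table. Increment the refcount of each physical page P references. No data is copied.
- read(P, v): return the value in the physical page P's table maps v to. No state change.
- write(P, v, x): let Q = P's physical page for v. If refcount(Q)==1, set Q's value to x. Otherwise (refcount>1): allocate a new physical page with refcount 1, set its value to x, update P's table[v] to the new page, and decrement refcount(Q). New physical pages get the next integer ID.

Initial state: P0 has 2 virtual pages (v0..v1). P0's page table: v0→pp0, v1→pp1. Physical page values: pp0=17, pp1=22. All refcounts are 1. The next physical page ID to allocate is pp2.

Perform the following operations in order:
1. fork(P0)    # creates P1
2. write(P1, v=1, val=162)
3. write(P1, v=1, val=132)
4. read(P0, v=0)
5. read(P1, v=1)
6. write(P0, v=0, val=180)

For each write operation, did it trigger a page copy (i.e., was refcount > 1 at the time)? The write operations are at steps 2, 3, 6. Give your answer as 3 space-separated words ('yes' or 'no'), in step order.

Op 1: fork(P0) -> P1. 2 ppages; refcounts: pp0:2 pp1:2
Op 2: write(P1, v1, 162). refcount(pp1)=2>1 -> COPY to pp2. 3 ppages; refcounts: pp0:2 pp1:1 pp2:1
Op 3: write(P1, v1, 132). refcount(pp2)=1 -> write in place. 3 ppages; refcounts: pp0:2 pp1:1 pp2:1
Op 4: read(P0, v0) -> 17. No state change.
Op 5: read(P1, v1) -> 132. No state change.
Op 6: write(P0, v0, 180). refcount(pp0)=2>1 -> COPY to pp3. 4 ppages; refcounts: pp0:1 pp1:1 pp2:1 pp3:1

yes no yes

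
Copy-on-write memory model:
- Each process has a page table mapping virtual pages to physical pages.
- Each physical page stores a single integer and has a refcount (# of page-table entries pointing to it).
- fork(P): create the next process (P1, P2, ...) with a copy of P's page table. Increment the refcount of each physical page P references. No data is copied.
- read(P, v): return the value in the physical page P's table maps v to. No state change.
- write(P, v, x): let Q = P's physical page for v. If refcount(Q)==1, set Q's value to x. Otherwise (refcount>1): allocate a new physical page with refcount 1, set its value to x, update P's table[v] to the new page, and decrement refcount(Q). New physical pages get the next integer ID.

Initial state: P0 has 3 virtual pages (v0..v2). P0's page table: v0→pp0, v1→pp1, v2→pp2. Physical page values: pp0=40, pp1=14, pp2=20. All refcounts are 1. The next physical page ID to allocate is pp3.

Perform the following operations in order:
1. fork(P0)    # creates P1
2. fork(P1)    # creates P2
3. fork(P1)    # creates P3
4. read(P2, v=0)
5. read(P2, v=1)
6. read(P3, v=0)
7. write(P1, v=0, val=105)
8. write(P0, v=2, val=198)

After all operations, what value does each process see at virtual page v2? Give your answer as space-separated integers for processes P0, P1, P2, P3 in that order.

Op 1: fork(P0) -> P1. 3 ppages; refcounts: pp0:2 pp1:2 pp2:2
Op 2: fork(P1) -> P2. 3 ppages; refcounts: pp0:3 pp1:3 pp2:3
Op 3: fork(P1) -> P3. 3 ppages; refcounts: pp0:4 pp1:4 pp2:4
Op 4: read(P2, v0) -> 40. No state change.
Op 5: read(P2, v1) -> 14. No state change.
Op 6: read(P3, v0) -> 40. No state change.
Op 7: write(P1, v0, 105). refcount(pp0)=4>1 -> COPY to pp3. 4 ppages; refcounts: pp0:3 pp1:4 pp2:4 pp3:1
Op 8: write(P0, v2, 198). refcount(pp2)=4>1 -> COPY to pp4. 5 ppages; refcounts: pp0:3 pp1:4 pp2:3 pp3:1 pp4:1
P0: v2 -> pp4 = 198
P1: v2 -> pp2 = 20
P2: v2 -> pp2 = 20
P3: v2 -> pp2 = 20

Answer: 198 20 20 20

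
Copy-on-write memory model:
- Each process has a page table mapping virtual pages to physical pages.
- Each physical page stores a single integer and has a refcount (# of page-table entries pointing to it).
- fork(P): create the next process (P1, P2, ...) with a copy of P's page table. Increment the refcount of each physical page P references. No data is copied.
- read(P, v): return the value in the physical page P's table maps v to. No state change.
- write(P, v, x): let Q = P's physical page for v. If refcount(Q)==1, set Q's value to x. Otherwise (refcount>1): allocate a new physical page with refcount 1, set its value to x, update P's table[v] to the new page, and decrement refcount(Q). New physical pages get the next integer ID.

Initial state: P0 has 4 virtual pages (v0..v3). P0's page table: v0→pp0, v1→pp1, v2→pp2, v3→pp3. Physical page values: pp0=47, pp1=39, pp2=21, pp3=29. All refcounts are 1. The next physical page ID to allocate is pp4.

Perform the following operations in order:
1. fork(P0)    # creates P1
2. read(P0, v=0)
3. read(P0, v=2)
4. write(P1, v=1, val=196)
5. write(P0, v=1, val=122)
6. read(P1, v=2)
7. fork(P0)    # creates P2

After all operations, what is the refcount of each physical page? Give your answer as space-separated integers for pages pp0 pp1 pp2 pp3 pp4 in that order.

Op 1: fork(P0) -> P1. 4 ppages; refcounts: pp0:2 pp1:2 pp2:2 pp3:2
Op 2: read(P0, v0) -> 47. No state change.
Op 3: read(P0, v2) -> 21. No state change.
Op 4: write(P1, v1, 196). refcount(pp1)=2>1 -> COPY to pp4. 5 ppages; refcounts: pp0:2 pp1:1 pp2:2 pp3:2 pp4:1
Op 5: write(P0, v1, 122). refcount(pp1)=1 -> write in place. 5 ppages; refcounts: pp0:2 pp1:1 pp2:2 pp3:2 pp4:1
Op 6: read(P1, v2) -> 21. No state change.
Op 7: fork(P0) -> P2. 5 ppages; refcounts: pp0:3 pp1:2 pp2:3 pp3:3 pp4:1

Answer: 3 2 3 3 1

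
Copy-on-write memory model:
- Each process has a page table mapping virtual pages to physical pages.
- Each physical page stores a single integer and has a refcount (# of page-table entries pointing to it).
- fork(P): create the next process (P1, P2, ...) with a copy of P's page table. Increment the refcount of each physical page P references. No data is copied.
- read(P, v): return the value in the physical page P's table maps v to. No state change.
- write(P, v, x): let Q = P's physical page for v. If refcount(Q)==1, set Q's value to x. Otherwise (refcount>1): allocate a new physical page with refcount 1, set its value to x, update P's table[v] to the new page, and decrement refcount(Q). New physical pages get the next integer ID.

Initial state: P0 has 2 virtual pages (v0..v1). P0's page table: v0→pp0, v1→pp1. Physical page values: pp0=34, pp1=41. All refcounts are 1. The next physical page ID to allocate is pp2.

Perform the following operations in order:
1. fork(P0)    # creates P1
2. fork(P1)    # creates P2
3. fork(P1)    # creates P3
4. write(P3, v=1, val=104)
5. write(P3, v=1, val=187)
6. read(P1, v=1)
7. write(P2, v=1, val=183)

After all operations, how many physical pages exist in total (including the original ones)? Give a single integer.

Answer: 4

Derivation:
Op 1: fork(P0) -> P1. 2 ppages; refcounts: pp0:2 pp1:2
Op 2: fork(P1) -> P2. 2 ppages; refcounts: pp0:3 pp1:3
Op 3: fork(P1) -> P3. 2 ppages; refcounts: pp0:4 pp1:4
Op 4: write(P3, v1, 104). refcount(pp1)=4>1 -> COPY to pp2. 3 ppages; refcounts: pp0:4 pp1:3 pp2:1
Op 5: write(P3, v1, 187). refcount(pp2)=1 -> write in place. 3 ppages; refcounts: pp0:4 pp1:3 pp2:1
Op 6: read(P1, v1) -> 41. No state change.
Op 7: write(P2, v1, 183). refcount(pp1)=3>1 -> COPY to pp3. 4 ppages; refcounts: pp0:4 pp1:2 pp2:1 pp3:1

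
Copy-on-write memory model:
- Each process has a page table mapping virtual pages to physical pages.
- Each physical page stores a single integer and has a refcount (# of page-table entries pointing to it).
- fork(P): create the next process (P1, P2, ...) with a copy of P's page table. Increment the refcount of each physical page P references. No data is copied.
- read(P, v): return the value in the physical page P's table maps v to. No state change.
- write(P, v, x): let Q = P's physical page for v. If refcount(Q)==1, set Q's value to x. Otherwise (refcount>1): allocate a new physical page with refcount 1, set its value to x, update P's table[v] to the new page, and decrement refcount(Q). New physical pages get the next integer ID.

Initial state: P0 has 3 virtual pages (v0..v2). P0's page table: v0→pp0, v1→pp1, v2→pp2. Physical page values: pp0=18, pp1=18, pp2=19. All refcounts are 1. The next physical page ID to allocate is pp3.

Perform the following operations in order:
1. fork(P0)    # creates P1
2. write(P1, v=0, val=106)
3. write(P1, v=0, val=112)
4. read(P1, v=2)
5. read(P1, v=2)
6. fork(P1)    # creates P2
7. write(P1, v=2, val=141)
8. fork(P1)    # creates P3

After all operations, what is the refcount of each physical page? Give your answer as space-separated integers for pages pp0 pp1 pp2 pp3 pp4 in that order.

Op 1: fork(P0) -> P1. 3 ppages; refcounts: pp0:2 pp1:2 pp2:2
Op 2: write(P1, v0, 106). refcount(pp0)=2>1 -> COPY to pp3. 4 ppages; refcounts: pp0:1 pp1:2 pp2:2 pp3:1
Op 3: write(P1, v0, 112). refcount(pp3)=1 -> write in place. 4 ppages; refcounts: pp0:1 pp1:2 pp2:2 pp3:1
Op 4: read(P1, v2) -> 19. No state change.
Op 5: read(P1, v2) -> 19. No state change.
Op 6: fork(P1) -> P2. 4 ppages; refcounts: pp0:1 pp1:3 pp2:3 pp3:2
Op 7: write(P1, v2, 141). refcount(pp2)=3>1 -> COPY to pp4. 5 ppages; refcounts: pp0:1 pp1:3 pp2:2 pp3:2 pp4:1
Op 8: fork(P1) -> P3. 5 ppages; refcounts: pp0:1 pp1:4 pp2:2 pp3:3 pp4:2

Answer: 1 4 2 3 2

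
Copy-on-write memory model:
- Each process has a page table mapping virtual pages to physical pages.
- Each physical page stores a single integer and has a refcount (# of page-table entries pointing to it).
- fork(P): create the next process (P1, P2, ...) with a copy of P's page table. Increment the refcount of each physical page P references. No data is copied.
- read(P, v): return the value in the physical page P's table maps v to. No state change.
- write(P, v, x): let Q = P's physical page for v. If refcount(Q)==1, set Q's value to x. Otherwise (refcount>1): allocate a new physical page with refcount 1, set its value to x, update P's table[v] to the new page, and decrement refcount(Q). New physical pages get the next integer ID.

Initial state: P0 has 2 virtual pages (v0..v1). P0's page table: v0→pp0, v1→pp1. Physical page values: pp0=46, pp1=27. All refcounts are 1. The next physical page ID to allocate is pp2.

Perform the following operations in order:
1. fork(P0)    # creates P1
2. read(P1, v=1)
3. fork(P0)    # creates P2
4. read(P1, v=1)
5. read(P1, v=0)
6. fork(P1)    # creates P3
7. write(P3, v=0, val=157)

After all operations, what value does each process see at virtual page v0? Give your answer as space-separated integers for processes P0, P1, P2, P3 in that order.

Answer: 46 46 46 157

Derivation:
Op 1: fork(P0) -> P1. 2 ppages; refcounts: pp0:2 pp1:2
Op 2: read(P1, v1) -> 27. No state change.
Op 3: fork(P0) -> P2. 2 ppages; refcounts: pp0:3 pp1:3
Op 4: read(P1, v1) -> 27. No state change.
Op 5: read(P1, v0) -> 46. No state change.
Op 6: fork(P1) -> P3. 2 ppages; refcounts: pp0:4 pp1:4
Op 7: write(P3, v0, 157). refcount(pp0)=4>1 -> COPY to pp2. 3 ppages; refcounts: pp0:3 pp1:4 pp2:1
P0: v0 -> pp0 = 46
P1: v0 -> pp0 = 46
P2: v0 -> pp0 = 46
P3: v0 -> pp2 = 157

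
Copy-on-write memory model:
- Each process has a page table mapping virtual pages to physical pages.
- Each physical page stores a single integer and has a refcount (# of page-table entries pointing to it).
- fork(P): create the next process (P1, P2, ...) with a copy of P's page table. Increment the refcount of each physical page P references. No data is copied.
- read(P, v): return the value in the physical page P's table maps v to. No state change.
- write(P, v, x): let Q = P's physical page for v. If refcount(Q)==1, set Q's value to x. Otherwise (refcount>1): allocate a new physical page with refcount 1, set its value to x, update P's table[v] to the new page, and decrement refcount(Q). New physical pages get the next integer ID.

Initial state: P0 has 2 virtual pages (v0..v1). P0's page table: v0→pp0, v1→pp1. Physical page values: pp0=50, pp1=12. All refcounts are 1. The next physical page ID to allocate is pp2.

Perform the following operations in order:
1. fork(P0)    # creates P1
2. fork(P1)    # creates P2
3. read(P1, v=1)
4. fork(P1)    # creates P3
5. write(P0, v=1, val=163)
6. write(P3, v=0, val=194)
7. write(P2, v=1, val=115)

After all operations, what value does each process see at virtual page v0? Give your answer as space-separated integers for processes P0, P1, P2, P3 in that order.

Answer: 50 50 50 194

Derivation:
Op 1: fork(P0) -> P1. 2 ppages; refcounts: pp0:2 pp1:2
Op 2: fork(P1) -> P2. 2 ppages; refcounts: pp0:3 pp1:3
Op 3: read(P1, v1) -> 12. No state change.
Op 4: fork(P1) -> P3. 2 ppages; refcounts: pp0:4 pp1:4
Op 5: write(P0, v1, 163). refcount(pp1)=4>1 -> COPY to pp2. 3 ppages; refcounts: pp0:4 pp1:3 pp2:1
Op 6: write(P3, v0, 194). refcount(pp0)=4>1 -> COPY to pp3. 4 ppages; refcounts: pp0:3 pp1:3 pp2:1 pp3:1
Op 7: write(P2, v1, 115). refcount(pp1)=3>1 -> COPY to pp4. 5 ppages; refcounts: pp0:3 pp1:2 pp2:1 pp3:1 pp4:1
P0: v0 -> pp0 = 50
P1: v0 -> pp0 = 50
P2: v0 -> pp0 = 50
P3: v0 -> pp3 = 194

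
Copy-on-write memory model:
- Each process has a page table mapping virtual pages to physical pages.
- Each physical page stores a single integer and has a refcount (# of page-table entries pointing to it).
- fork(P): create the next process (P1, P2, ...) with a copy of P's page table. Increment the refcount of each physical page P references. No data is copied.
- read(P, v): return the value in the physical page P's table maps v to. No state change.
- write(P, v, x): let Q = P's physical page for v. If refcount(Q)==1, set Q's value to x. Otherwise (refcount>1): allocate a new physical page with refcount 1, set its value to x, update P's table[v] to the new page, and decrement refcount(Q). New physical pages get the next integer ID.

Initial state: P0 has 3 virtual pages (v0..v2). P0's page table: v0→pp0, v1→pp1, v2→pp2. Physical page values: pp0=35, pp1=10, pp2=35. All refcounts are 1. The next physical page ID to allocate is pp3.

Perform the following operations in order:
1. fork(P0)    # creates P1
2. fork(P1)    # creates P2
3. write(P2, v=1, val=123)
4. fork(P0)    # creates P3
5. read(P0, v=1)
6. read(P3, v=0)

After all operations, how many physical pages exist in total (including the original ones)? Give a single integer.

Answer: 4

Derivation:
Op 1: fork(P0) -> P1. 3 ppages; refcounts: pp0:2 pp1:2 pp2:2
Op 2: fork(P1) -> P2. 3 ppages; refcounts: pp0:3 pp1:3 pp2:3
Op 3: write(P2, v1, 123). refcount(pp1)=3>1 -> COPY to pp3. 4 ppages; refcounts: pp0:3 pp1:2 pp2:3 pp3:1
Op 4: fork(P0) -> P3. 4 ppages; refcounts: pp0:4 pp1:3 pp2:4 pp3:1
Op 5: read(P0, v1) -> 10. No state change.
Op 6: read(P3, v0) -> 35. No state change.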